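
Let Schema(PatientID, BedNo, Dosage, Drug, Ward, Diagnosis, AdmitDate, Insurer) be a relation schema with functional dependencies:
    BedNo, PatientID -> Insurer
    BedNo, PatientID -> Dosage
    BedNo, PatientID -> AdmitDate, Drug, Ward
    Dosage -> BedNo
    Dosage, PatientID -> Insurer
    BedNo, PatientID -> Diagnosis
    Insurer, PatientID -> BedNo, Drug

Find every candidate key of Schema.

Attributes never on any right-hand side: {PatientID} — every candidate key must contain it.
Closure of {BedNo, PatientID} is {AdmitDate, BedNo, Diagnosis, Dosage, Drug, Insurer, PatientID, Ward}, the whole schema; {BedNo, PatientID} is a candidate key.
Closure of {Dosage, PatientID} is {AdmitDate, BedNo, Diagnosis, Dosage, Drug, Insurer, PatientID, Ward}, the whole schema; {Dosage, PatientID} is a candidate key.
Closure of {Insurer, PatientID} is {AdmitDate, BedNo, Diagnosis, Dosage, Drug, Insurer, PatientID, Ward}, the whole schema; {Insurer, PatientID} is a candidate key.
No proper subset of any of these is a key, and no other minimal superkey exists.

{BedNo, PatientID}, {Dosage, PatientID}, {Insurer, PatientID}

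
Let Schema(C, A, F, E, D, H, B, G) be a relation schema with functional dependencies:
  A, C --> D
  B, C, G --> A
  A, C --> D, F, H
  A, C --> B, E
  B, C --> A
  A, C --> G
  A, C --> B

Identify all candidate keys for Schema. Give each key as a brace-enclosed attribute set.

{C} never appears on the right of any FD, so every key must include it.
{A, C} is a candidate key since {A, C}⁺ = {A, B, C, D, E, F, G, H} covers every attribute.
{B, C} is a candidate key since {B, C}⁺ = {A, B, C, D, E, F, G, H} covers every attribute.
These are minimal and exhaustive — every other superkey contains one of them.

{A, C}, {B, C}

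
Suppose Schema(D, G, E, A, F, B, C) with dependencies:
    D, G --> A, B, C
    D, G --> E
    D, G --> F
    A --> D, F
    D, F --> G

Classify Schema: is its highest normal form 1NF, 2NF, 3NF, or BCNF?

Candidate keys: {A}, {D, F}, {D, G}. Prime attributes: {A, D, F, G}.
Each dependency's left side is a superkey — BCNF holds.

BCNF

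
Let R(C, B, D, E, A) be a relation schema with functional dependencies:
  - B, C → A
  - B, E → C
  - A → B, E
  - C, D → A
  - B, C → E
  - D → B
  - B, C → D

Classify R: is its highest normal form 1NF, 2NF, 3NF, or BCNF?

3NF

Candidate keys: {A}, {B, C}, {B, E}, {C, D}, {D, E}. Prime attributes: {A, B, C, D, E}.
D → B breaks BCNF: {D}⁺ = {B, D}, so {D} is not a superkey.
Its right-hand attributes {B} are all prime, as are those of every other non-superkey FD — the relation is in 3NF.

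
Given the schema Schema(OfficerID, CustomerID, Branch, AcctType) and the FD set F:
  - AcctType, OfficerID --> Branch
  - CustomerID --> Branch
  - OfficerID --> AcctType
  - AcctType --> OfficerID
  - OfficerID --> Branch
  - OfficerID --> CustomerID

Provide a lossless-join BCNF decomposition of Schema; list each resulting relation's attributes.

{AcctType, CustomerID, OfficerID}; {Branch, CustomerID}

Candidate keys of the original relation: {AcctType}, {OfficerID}.
In {AcctType, Branch, CustomerID, OfficerID}, {CustomerID} is not a superkey ({CustomerID}⁺ restricted to this set is {Branch, CustomerID}), so split on CustomerID --> Branch into {Branch, CustomerID} and {AcctType, CustomerID, OfficerID}.
{Branch, CustomerID}: every determinant is a superkey — BCNF.
{AcctType, CustomerID, OfficerID}: every determinant is a superkey — BCNF.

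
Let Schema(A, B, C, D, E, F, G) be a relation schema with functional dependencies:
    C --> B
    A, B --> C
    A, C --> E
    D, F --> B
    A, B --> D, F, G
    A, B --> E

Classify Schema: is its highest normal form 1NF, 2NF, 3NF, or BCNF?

Candidate keys: {A, B}, {A, C}, {A, D, F}. Prime attributes: {A, B, C, D, F}.
C --> B: {C}⁺ = {B, C}, which is not all of the attributes, so the left side is not a superkey — BCNF is violated.
Since {B} ⊆ prime attributes and every other non-superkey FD also has a prime right side, the schema is in 3NF.

3NF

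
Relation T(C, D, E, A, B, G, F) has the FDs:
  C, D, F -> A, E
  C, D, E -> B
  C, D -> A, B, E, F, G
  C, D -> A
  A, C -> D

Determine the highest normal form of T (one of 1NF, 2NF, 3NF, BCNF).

Candidate keys: {A, C}, {C, D}. Prime attributes: {A, C, D}.
The left-hand side of every FD is a superkey, so BCNF is satisfied.

BCNF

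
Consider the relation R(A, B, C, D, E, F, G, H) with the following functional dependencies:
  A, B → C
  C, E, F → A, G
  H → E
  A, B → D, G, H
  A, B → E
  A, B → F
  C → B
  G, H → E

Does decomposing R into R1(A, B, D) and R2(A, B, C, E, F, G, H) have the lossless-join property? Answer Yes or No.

The shared attributes are {A, B} and {A, B}⁺ = {A, B, C, D, E, F, G, H}.
R1 is contained in that closure, so R1 ∩ R2 → R1 holds and the join is lossless.

Yes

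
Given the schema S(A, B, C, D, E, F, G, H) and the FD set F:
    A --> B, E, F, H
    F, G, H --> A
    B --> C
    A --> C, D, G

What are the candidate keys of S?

{A}⁺ = {A, B, C, D, E, F, G, H} — all of the relation — so {A} is a candidate key.
{F, G, H}⁺ = {A, B, C, D, E, F, G, H} — all of the relation — so {F, G, H} is a candidate key.
Any other superkey properly contains one of these, so there are no further candidate keys.

{A}, {F, G, H}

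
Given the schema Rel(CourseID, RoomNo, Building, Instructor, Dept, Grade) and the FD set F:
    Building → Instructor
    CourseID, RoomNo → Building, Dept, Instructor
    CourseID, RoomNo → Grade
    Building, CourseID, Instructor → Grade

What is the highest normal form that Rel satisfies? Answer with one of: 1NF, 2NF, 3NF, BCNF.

Candidate key: {CourseID, RoomNo}. Prime attributes: {CourseID, RoomNo}.
For Building → Instructor we have {Building}⁺ = {Building, Instructor}; {Building} is not a superkey, so BCNF fails.
Building → Instructor has non-prime {Instructor} on the right and a non-superkey on the left, so 3NF fails.
No proper subset of a key has a non-prime attribute in its closure, so there is no partial dependency; 2NF holds.

2NF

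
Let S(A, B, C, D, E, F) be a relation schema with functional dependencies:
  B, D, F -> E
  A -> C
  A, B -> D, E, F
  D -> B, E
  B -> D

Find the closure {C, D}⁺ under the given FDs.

Start with {C, D}.
D -> B, E applies; add {B, E} → now {B, C, D, E}.
No further FD applies.

{B, C, D, E}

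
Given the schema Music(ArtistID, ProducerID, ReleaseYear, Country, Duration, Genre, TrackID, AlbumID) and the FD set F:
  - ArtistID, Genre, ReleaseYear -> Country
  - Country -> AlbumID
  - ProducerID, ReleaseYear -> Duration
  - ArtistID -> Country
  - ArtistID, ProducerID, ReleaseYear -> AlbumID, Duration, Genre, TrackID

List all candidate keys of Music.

{ArtistID, ProducerID, ReleaseYear}

Attributes never on any right-hand side: {ArtistID, ProducerID, ReleaseYear} — every candidate key must contain all of them.
{ArtistID, ProducerID, ReleaseYear}⁺ = {AlbumID, ArtistID, Country, Duration, Genre, ProducerID, ReleaseYear, TrackID} — all of the relation — so {ArtistID, ProducerID, ReleaseYear} is a candidate key.
Every other attribute set either contains this one or has a smaller closure.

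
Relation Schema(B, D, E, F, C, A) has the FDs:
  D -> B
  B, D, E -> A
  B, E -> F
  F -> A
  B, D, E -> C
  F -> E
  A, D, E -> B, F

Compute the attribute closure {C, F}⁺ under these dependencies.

{A, C, E, F}

Start with {C, F}.
F -> A applies; add {A} → now {A, C, F}.
F -> E applies; add {E} → now {A, C, E, F}.
No further FD applies.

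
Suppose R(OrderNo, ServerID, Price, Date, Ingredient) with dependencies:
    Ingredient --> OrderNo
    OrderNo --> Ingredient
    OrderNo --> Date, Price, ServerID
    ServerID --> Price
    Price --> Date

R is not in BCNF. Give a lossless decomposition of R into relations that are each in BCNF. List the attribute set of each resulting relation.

Candidate keys of the original relation: {Ingredient}, {OrderNo}.
{Date, Ingredient, OrderNo, Price, ServerID}: {ServerID} determines {Date, Price, ServerID} here but is not a superkey — split on ServerID --> Date, Price, giving {Date, Price, ServerID} and {Ingredient, OrderNo, ServerID}.
{Date, Price, ServerID}: {Price} determines {Date, Price} here but is not a superkey — split on Price --> Date, giving {Date, Price} and {Price, ServerID}.
{Date, Price} has no BCNF violation.
{Price, ServerID} has no BCNF violation.
{Ingredient, OrderNo, ServerID} has no BCNF violation.

{Date, Price}; {Ingredient, OrderNo, ServerID}; {Price, ServerID}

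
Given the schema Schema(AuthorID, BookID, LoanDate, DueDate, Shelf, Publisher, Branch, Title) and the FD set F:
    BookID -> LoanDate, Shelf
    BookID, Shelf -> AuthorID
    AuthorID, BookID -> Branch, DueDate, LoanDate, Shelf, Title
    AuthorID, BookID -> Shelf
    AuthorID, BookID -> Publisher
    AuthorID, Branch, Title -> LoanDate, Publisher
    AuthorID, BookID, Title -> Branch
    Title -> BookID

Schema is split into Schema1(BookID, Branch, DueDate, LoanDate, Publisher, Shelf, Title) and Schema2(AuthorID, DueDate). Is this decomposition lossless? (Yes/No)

Common attributes: {DueDate}; their closure is {DueDate}.
The closure covers neither Schema1 nor Schema2 entirely; the join is not lossless.

No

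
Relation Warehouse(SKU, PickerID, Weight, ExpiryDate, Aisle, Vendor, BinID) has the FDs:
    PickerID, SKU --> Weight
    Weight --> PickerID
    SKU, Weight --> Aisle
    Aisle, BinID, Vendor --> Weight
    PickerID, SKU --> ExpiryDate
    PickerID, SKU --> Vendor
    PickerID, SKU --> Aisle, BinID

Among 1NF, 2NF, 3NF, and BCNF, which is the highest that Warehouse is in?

Candidate keys: {Aisle, BinID, SKU, Vendor}, {PickerID, SKU}, {SKU, Weight}. Prime attributes: {Aisle, BinID, PickerID, SKU, Vendor, Weight}.
Weight --> PickerID breaks BCNF: {Weight}⁺ = {PickerID, Weight}, so {Weight} is not a superkey.
Its right-hand attributes {PickerID} are all prime, as are those of every other non-superkey FD — the relation is in 3NF.

3NF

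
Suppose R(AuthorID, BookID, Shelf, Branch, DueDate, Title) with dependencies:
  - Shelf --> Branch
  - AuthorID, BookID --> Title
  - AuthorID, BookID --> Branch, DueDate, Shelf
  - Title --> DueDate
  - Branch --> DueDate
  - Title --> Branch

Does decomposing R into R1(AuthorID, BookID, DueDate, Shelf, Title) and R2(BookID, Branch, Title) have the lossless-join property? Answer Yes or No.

Yes

Common attributes: {BookID, Title}; their closure is {BookID, Branch, DueDate, Title}.
Since R2 ⊆ {BookID, Branch, DueDate, Title}, the intersection is a superkey of R2; the decomposition is lossless.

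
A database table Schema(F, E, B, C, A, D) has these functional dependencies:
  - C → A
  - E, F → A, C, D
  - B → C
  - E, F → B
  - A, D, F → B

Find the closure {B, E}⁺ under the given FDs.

{A, B, C, E}

Start with {B, E}.
B → C applies; add {C} → now {B, C, E}.
C → A applies; add {A} → now {A, B, C, E}.
No further FD applies.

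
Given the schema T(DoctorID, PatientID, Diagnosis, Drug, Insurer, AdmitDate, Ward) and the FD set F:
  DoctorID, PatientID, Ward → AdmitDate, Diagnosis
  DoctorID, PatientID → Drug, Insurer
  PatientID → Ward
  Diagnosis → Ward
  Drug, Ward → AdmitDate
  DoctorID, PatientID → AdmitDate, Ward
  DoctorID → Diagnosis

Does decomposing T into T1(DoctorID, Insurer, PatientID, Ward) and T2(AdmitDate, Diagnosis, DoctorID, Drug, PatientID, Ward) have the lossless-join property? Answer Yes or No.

Yes

Common attributes: {DoctorID, PatientID, Ward}; their closure is {AdmitDate, Diagnosis, DoctorID, Drug, Insurer, PatientID, Ward}.
Since T1 ⊆ {AdmitDate, Diagnosis, DoctorID, Drug, Insurer, PatientID, Ward}, the intersection is a superkey of T1; the decomposition is lossless.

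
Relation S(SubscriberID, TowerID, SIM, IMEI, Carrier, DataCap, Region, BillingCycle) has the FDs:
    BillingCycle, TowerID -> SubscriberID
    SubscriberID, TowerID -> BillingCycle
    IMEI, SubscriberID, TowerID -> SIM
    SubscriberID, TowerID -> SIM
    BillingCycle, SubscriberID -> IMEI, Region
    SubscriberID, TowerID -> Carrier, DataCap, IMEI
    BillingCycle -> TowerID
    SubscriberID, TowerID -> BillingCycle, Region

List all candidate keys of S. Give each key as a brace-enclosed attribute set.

{BillingCycle}, {SubscriberID, TowerID}

Closure of {BillingCycle} is {BillingCycle, Carrier, DataCap, IMEI, Region, SIM, SubscriberID, TowerID}, the whole schema; {BillingCycle} is a candidate key.
Closure of {SubscriberID, TowerID} is {BillingCycle, Carrier, DataCap, IMEI, Region, SIM, SubscriberID, TowerID}, the whole schema; {SubscriberID, TowerID} is a candidate key.
These are minimal and exhaustive — every other superkey contains one of them.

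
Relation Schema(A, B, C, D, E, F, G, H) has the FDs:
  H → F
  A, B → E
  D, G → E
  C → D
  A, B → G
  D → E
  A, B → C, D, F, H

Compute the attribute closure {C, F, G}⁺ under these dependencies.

{C, D, E, F, G}

Start with {C, F, G}.
C → D applies; add {D} → now {C, D, F, G}.
D → E applies; add {E} → now {C, D, E, F, G}.
No further FD applies.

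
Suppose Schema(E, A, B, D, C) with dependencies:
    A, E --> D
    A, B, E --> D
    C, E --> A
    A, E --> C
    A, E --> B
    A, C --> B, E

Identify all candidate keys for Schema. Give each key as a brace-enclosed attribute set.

{A, C}⁺ = {A, B, C, D, E}, which is every attribute, so {A, C} is a candidate key.
{A, E}⁺ = {A, B, C, D, E}, which is every attribute, so {A, E} is a candidate key.
{C, E}⁺ = {A, B, C, D, E}, which is every attribute, so {C, E} is a candidate key.
These are minimal and exhaustive — every other superkey contains one of them.

{A, C}, {A, E}, {C, E}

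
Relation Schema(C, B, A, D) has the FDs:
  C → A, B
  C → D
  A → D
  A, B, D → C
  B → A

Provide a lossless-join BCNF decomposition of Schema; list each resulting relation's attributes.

Candidate keys of the original relation: {B}, {C}.
{A, B, C, D}: {A} determines {A, D} here but is not a superkey — split on A → D, giving {A, D} and {A, B, C}.
{A, D} is in BCNF.
{A, B, C} is in BCNF.

{A, B, C}; {A, D}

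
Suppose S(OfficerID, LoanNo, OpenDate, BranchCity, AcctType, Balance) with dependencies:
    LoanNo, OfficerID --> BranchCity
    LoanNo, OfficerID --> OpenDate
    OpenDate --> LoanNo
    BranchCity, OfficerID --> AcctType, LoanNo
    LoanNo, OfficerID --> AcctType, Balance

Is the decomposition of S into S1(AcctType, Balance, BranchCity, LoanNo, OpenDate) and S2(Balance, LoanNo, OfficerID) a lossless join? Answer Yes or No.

No

S1 ∩ S2 = {Balance, LoanNo}; its closure under F is {Balance, LoanNo}.
Neither S1 nor S2 is contained in that closure, so the decomposition is lossy.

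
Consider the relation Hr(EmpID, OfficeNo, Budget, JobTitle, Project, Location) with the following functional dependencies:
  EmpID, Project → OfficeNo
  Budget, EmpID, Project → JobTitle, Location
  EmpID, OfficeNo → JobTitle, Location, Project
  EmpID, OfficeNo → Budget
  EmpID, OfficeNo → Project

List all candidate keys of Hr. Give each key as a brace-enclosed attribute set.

{EmpID, OfficeNo}, {EmpID, Project}

No FD produces {EmpID}, so it must be in every candidate key.
{EmpID, OfficeNo} is a candidate key since {EmpID, OfficeNo}⁺ = {Budget, EmpID, JobTitle, Location, OfficeNo, Project} covers every attribute.
{EmpID, Project} is a candidate key since {EmpID, Project}⁺ = {Budget, EmpID, JobTitle, Location, OfficeNo, Project} covers every attribute.
These are minimal and exhaustive — every other superkey contains one of them.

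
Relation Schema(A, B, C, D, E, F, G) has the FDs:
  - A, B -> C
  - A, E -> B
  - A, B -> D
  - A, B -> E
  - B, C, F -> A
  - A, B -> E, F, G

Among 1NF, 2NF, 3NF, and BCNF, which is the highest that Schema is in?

BCNF

Candidate keys: {A, B}, {A, E}, {B, C, F}. Prime attributes: {A, B, C, E, F}.
Every FD has a superkey on the left, so the relation is in BCNF.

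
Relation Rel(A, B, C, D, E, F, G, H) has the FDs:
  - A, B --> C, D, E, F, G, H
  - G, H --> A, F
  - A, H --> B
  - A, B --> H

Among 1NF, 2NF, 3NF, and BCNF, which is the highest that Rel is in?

BCNF

Candidate keys: {A, B}, {A, H}, {G, H}. Prime attributes: {A, B, G, H}.
The left-hand side of every FD is a superkey, so BCNF is satisfied.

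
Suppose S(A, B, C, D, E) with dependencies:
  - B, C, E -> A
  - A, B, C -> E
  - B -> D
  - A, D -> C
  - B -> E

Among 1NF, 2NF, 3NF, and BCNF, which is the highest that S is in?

Candidate keys: {A, B}, {B, C}. Prime attributes: {A, B, C}.
For B -> D we have {B}⁺ = {B, D, E}; {B} is not a superkey, so BCNF fails.
Because {D} is non-prime and the left side of B -> D is not a superkey, the relation is not in 3NF.
{B} is a proper subset of the key {A, B}, and {B}⁺ contains the non-prime attributes {D, E} — a partial dependency, so 2NF is violated.

1NF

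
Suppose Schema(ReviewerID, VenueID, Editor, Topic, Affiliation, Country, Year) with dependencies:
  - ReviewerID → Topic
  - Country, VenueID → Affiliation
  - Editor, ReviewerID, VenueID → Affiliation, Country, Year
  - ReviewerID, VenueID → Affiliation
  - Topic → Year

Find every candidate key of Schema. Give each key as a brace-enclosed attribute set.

{Editor, ReviewerID, VenueID}

Attributes never on any right-hand side: {Editor, ReviewerID, VenueID} — every candidate key must contain all of them.
{Editor, ReviewerID, VenueID}⁺ = {Affiliation, Country, Editor, ReviewerID, Topic, VenueID, Year}, which is every attribute, so {Editor, ReviewerID, VenueID} is a candidate key.
No smaller or unrelated set reaches every attribute, so there are no other keys.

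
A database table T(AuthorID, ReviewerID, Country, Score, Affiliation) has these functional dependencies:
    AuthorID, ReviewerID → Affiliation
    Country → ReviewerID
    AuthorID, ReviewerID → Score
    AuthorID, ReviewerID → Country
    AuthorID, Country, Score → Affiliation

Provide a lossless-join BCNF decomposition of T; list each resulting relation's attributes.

{Affiliation, AuthorID, Country, Score}; {Country, ReviewerID}

Candidate keys of the original relation: {AuthorID, Country}, {AuthorID, ReviewerID}.
Within {Affiliation, AuthorID, Country, ReviewerID, Score}: {Country}⁺ ∩ {Affiliation, AuthorID, Country, ReviewerID, Score} = {Country, ReviewerID}, not the whole set, so Country → ReviewerID violates BCNF; decompose into {Country, ReviewerID} and {Affiliation, AuthorID, Country, Score}.
{Country, ReviewerID} has no BCNF violation.
{Affiliation, AuthorID, Country, Score} has no BCNF violation.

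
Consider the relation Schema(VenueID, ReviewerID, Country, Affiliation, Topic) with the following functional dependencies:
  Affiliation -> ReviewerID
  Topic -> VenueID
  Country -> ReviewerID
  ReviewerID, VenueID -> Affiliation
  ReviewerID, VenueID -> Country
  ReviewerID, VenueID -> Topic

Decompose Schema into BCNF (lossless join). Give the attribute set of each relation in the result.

Candidate keys of the original relation: {Affiliation, Topic}, {Affiliation, VenueID}, {Country, Topic}, {Country, VenueID}, {ReviewerID, Topic}, {ReviewerID, VenueID}.
Within {Affiliation, Country, ReviewerID, Topic, VenueID}: {Affiliation}⁺ ∩ {Affiliation, Country, ReviewerID, Topic, VenueID} = {Affiliation, ReviewerID}, not the whole set, so Affiliation -> ReviewerID violates BCNF; decompose into {Affiliation, ReviewerID} and {Affiliation, Country, Topic, VenueID}.
{Affiliation, ReviewerID}: every determinant is a superkey — BCNF.
Within {Affiliation, Country, Topic, VenueID}: {Topic}⁺ ∩ {Affiliation, Country, Topic, VenueID} = {Topic, VenueID}, not the whole set, so Topic -> VenueID violates BCNF; decompose into {Topic, VenueID} and {Affiliation, Country, Topic}.
{Topic, VenueID}: every determinant is a superkey — BCNF.
{Affiliation, Country, Topic}: every determinant is a superkey — BCNF.

{Affiliation, Country, Topic}; {Affiliation, ReviewerID}; {Topic, VenueID}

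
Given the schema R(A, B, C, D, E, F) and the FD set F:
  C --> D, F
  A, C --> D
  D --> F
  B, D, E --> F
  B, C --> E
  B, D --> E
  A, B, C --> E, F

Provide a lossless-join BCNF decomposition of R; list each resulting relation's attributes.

{A, B, C}; {B, C, E}; {C, D}; {D, F}

Candidate key of the original relation: {A, B, C}.
{A, B, C, D, E, F}: {C} determines {C, D, F} here but is not a superkey — split on C --> D, F, giving {C, D, F} and {A, B, C, E}.
{C, D, F}: {D} determines {D, F} here but is not a superkey — split on D --> F, giving {D, F} and {C, D}.
{D, F}: every determinant is a superkey — BCNF.
{C, D}: every determinant is a superkey — BCNF.
{A, B, C, E}: {B, C} determines {B, C, E} here but is not a superkey — split on B, C --> E, giving {B, C, E} and {A, B, C}.
{B, C, E}: every determinant is a superkey — BCNF.
{A, B, C}: every determinant is a superkey — BCNF.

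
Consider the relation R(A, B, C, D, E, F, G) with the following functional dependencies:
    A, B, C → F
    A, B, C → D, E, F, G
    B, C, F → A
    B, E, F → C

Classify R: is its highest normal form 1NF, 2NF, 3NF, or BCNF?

Candidate keys: {A, B, C}, {B, C, F}, {B, E, F}. Prime attributes: {A, B, C, E, F}.
Each dependency's left side is a superkey — BCNF holds.

BCNF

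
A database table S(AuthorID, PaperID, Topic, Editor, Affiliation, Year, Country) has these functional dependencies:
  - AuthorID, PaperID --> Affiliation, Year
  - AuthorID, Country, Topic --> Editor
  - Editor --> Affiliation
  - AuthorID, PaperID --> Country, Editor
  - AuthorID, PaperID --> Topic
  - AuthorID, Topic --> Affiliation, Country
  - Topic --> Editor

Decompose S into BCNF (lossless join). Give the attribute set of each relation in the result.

Candidate key of the original relation: {AuthorID, PaperID}.
Within {Affiliation, AuthorID, Country, Editor, PaperID, Topic, Year}: {AuthorID, Country, Topic}⁺ ∩ {Affiliation, AuthorID, Country, Editor, PaperID, Topic, Year} = {Affiliation, AuthorID, Country, Editor, Topic}, not the whole set, so AuthorID, Country, Topic --> Affiliation, Editor violates BCNF; decompose into {Affiliation, AuthorID, Country, Editor, Topic} and {AuthorID, Country, PaperID, Topic, Year}.
Within {Affiliation, AuthorID, Country, Editor, Topic}: {Editor}⁺ ∩ {Affiliation, AuthorID, Country, Editor, Topic} = {Affiliation, Editor}, not the whole set, so Editor --> Affiliation violates BCNF; decompose into {Affiliation, Editor} and {AuthorID, Country, Editor, Topic}.
{Affiliation, Editor}: every determinant is a superkey — BCNF.
Within {AuthorID, Country, Editor, Topic}: {Topic}⁺ ∩ {AuthorID, Country, Editor, Topic} = {Editor, Topic}, not the whole set, so Topic --> Editor violates BCNF; decompose into {Editor, Topic} and {AuthorID, Country, Topic}.
{Editor, Topic}: every determinant is a superkey — BCNF.
{AuthorID, Country, Topic}: every determinant is a superkey — BCNF.
Within {AuthorID, Country, PaperID, Topic, Year}: {AuthorID, Topic}⁺ ∩ {AuthorID, Country, PaperID, Topic, Year} = {AuthorID, Country, Topic}, not the whole set, so AuthorID, Topic --> Country violates BCNF; decompose into {AuthorID, Country, Topic} and {AuthorID, PaperID, Topic, Year}.
{AuthorID, Country, Topic}: every determinant is a superkey — BCNF.
{AuthorID, PaperID, Topic, Year}: every determinant is a superkey — BCNF.

{Affiliation, Editor}; {AuthorID, Country, Topic}; {AuthorID, PaperID, Topic, Year}; {Editor, Topic}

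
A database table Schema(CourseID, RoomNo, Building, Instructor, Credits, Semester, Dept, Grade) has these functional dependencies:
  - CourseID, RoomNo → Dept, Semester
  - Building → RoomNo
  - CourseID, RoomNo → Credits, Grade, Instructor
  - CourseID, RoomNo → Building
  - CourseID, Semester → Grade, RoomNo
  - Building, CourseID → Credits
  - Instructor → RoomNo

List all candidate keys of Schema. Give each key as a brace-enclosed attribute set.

No FD produces {CourseID}, so it must be in every candidate key.
{Building, CourseID}⁺ = {Building, CourseID, Credits, Dept, Grade, Instructor, RoomNo, Semester} — all of the relation — so {Building, CourseID} is a candidate key.
{CourseID, Instructor}⁺ = {Building, CourseID, Credits, Dept, Grade, Instructor, RoomNo, Semester} — all of the relation — so {CourseID, Instructor} is a candidate key.
{CourseID, RoomNo}⁺ = {Building, CourseID, Credits, Dept, Grade, Instructor, RoomNo, Semester} — all of the relation — so {CourseID, RoomNo} is a candidate key.
{CourseID, Semester}⁺ = {Building, CourseID, Credits, Dept, Grade, Instructor, RoomNo, Semester} — all of the relation — so {CourseID, Semester} is a candidate key.
Any other superkey properly contains one of these, so there are no further candidate keys.

{Building, CourseID}, {CourseID, Instructor}, {CourseID, RoomNo}, {CourseID, Semester}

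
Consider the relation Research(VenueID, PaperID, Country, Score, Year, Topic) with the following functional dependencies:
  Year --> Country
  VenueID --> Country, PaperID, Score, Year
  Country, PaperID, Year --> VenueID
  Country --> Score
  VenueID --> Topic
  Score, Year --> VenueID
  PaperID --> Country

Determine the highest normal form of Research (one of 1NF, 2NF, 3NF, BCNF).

Candidate keys: {VenueID}, {Year}. Prime attributes: {VenueID, Year}.
For Country --> Score we have {Country}⁺ = {Country, Score}; {Country} is not a superkey, so BCNF fails.
Country --> Score determines the non-prime attribute {Score} from a non-superkey — 3NF is violated.
All keys have size 1, which rules out partial dependencies — 2NF is satisfied.

2NF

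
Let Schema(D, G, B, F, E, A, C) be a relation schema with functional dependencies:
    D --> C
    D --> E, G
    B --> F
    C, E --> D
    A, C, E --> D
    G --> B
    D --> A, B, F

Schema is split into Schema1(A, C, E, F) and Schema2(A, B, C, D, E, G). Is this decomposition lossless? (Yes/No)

Yes

The shared attributes are {A, C, E} and {A, C, E}⁺ = {A, B, C, D, E, F, G}.
This includes all of Schema1, so the common attributes are a superkey of Schema1 — the join is lossless.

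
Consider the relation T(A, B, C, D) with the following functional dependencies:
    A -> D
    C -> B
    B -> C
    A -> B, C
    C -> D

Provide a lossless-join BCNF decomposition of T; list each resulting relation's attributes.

{A, C}; {B, C, D}

Candidate key of the original relation: {A}.
Within {A, B, C, D}: {C}⁺ ∩ {A, B, C, D} = {B, C, D}, not the whole set, so C -> B, D violates BCNF; decompose into {B, C, D} and {A, C}.
{B, C, D} is in BCNF.
{A, C} is in BCNF.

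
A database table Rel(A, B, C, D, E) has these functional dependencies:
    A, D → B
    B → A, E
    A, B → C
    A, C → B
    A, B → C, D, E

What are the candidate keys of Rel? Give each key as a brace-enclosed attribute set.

{A, C}, {A, D}, {B}

{B}⁺ = {A, B, C, D, E}, which is every attribute, so {B} is a candidate key.
{A, C}⁺ = {A, B, C, D, E}, which is every attribute, so {A, C} is a candidate key.
{A, D}⁺ = {A, B, C, D, E}, which is every attribute, so {A, D} is a candidate key.
These are minimal and exhaustive — every other superkey contains one of them.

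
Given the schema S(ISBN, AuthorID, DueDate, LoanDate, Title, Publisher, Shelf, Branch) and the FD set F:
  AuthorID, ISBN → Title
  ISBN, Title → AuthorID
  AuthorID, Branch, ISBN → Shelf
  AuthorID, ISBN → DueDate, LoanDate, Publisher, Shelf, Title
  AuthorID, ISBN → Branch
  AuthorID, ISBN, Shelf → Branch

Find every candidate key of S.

{AuthorID, ISBN}, {ISBN, Title}

No FD produces {ISBN}, so it must be in every candidate key.
Closure of {AuthorID, ISBN} is {AuthorID, Branch, DueDate, ISBN, LoanDate, Publisher, Shelf, Title}, the whole schema; {AuthorID, ISBN} is a candidate key.
Closure of {ISBN, Title} is {AuthorID, Branch, DueDate, ISBN, LoanDate, Publisher, Shelf, Title}, the whole schema; {ISBN, Title} is a candidate key.
No proper subset of any of these is a key, and no other minimal superkey exists.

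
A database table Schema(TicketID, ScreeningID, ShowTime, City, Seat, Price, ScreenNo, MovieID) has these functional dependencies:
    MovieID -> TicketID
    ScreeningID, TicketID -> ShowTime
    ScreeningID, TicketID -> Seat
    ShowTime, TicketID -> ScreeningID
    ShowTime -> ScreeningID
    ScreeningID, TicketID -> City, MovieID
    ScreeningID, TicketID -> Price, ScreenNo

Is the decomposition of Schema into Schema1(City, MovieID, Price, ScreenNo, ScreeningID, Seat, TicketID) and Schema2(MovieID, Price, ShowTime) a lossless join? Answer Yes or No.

Common attributes: {MovieID, Price}; their closure is {MovieID, Price, TicketID}.
Schema1 ⊄ {MovieID, Price, TicketID} and Schema2 ⊄ {MovieID, Price, TicketID}, so the split is lossy.

No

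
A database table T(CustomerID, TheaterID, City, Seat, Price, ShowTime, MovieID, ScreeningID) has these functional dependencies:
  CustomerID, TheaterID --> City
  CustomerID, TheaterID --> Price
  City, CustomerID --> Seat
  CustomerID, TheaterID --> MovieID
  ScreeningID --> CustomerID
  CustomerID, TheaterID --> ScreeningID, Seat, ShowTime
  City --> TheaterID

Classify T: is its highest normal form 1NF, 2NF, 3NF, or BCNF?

3NF

Candidate keys: {City, CustomerID}, {City, ScreeningID}, {CustomerID, TheaterID}, {ScreeningID, TheaterID}. Prime attributes: {City, CustomerID, ScreeningID, TheaterID}.
ScreeningID --> CustomerID breaks BCNF: {ScreeningID}⁺ = {CustomerID, ScreeningID}, so {ScreeningID} is not a superkey.
But every attribute on its right side ({CustomerID}) is prime, and the same holds for every other non-superkey FD, so 3NF still holds.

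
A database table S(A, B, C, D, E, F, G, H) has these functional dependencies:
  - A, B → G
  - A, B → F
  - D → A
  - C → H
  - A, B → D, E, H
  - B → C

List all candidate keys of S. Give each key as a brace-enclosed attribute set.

Attributes never on any right-hand side: {B} — every candidate key must contain it.
{A, B}⁺ = {A, B, C, D, E, F, G, H} — all of the relation — so {A, B} is a candidate key.
{B, D}⁺ = {A, B, C, D, E, F, G, H} — all of the relation — so {B, D} is a candidate key.
Any other superkey properly contains one of these, so there are no further candidate keys.

{A, B}, {B, D}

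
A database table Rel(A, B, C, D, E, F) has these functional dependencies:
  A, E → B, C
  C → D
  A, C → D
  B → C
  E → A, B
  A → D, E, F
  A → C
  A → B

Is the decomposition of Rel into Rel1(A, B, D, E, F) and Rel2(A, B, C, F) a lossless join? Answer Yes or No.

The shared attributes are {A, B, F} and {A, B, F}⁺ = {A, B, C, D, E, F}.
This includes all of Rel1, so the common attributes are a superkey of Rel1 — the join is lossless.

Yes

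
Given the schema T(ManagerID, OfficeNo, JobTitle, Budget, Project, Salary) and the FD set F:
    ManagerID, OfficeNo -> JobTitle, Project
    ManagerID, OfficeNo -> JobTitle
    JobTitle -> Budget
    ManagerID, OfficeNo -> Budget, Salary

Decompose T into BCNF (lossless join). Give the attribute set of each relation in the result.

Candidate key of the original relation: {ManagerID, OfficeNo}.
In {Budget, JobTitle, ManagerID, OfficeNo, Project, Salary}, {JobTitle} is not a superkey ({JobTitle}⁺ restricted to this set is {Budget, JobTitle}), so split on JobTitle -> Budget into {Budget, JobTitle} and {JobTitle, ManagerID, OfficeNo, Project, Salary}.
{Budget, JobTitle}: every determinant is a superkey — BCNF.
{JobTitle, ManagerID, OfficeNo, Project, Salary}: every determinant is a superkey — BCNF.

{Budget, JobTitle}; {JobTitle, ManagerID, OfficeNo, Project, Salary}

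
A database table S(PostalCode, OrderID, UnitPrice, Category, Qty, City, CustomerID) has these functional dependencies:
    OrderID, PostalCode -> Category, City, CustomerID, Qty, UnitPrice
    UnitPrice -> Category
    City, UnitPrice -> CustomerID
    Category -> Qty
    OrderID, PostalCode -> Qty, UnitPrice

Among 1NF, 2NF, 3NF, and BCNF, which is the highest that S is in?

Candidate key: {OrderID, PostalCode}. Prime attributes: {OrderID, PostalCode}.
For UnitPrice -> Category we have {UnitPrice}⁺ = {Category, Qty, UnitPrice}; {UnitPrice} is not a superkey, so BCNF fails.
UnitPrice -> Category determines the non-prime attribute {Category} from a non-superkey — 3NF is violated.
No non-prime attribute depends on a proper subset of any candidate key, so 2NF holds.

2NF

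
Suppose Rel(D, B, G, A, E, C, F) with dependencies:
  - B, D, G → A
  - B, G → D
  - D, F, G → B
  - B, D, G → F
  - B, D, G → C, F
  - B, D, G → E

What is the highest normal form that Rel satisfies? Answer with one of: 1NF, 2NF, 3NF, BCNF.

Candidate keys: {B, G}, {D, F, G}. Prime attributes: {B, D, F, G}.
The left-hand side of every FD is a superkey, so BCNF is satisfied.

BCNF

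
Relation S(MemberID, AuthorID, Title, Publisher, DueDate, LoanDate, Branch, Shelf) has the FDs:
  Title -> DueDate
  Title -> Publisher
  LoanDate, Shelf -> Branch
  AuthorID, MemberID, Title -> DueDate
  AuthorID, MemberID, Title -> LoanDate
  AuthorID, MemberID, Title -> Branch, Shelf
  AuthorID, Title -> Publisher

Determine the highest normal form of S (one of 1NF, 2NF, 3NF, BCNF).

Candidate key: {AuthorID, MemberID, Title}. Prime attributes: {AuthorID, MemberID, Title}.
Title -> DueDate breaks BCNF: {Title}⁺ = {DueDate, Publisher, Title}, so {Title} is not a superkey.
Because {DueDate} is non-prime and the left side of Title -> DueDate is not a superkey, the relation is not in 3NF.
Since {Title} ⊂ {AuthorID, MemberID, Title} and {Title}⁺ ⊇ {DueDate, Publisher} with {DueDate, Publisher} non-prime, there is a partial dependency; 2NF fails.

1NF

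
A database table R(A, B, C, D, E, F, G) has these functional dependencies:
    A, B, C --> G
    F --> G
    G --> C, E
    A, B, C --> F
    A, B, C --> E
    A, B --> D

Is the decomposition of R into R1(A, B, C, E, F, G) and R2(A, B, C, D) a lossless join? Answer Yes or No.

The shared attributes are {A, B, C} and {A, B, C}⁺ = {A, B, C, D, E, F, G}.
R1 is contained in that closure, so R1 ∩ R2 --> R1 holds and the join is lossless.

Yes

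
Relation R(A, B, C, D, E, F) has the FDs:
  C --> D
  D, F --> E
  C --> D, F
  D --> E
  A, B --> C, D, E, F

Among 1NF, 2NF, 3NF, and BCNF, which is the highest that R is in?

Candidate key: {A, B}. Prime attributes: {A, B}.
C --> D: {C}⁺ = {C, D, E, F}, which is not all of the attributes, so the left side is not a superkey — BCNF is violated.
C --> D has non-prime {D} on the right and a non-superkey on the left, so 3NF fails.
No proper subset of a key has a non-prime attribute in its closure, so there is no partial dependency; 2NF holds.

2NF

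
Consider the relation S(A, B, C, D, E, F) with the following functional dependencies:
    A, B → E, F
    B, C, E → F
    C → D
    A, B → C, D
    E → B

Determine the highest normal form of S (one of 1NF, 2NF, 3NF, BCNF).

Candidate keys: {A, B}, {A, E}. Prime attributes: {A, B, E}.
For B, C, E → F we have {B, C, E}⁺ = {B, C, D, E, F}; {B, C, E} is not a superkey, so BCNF fails.
B, C, E → F determines the non-prime attribute {F} from a non-superkey — 3NF is violated.
No proper subset of a key has a non-prime attribute in its closure, so there is no partial dependency; 2NF holds.

2NF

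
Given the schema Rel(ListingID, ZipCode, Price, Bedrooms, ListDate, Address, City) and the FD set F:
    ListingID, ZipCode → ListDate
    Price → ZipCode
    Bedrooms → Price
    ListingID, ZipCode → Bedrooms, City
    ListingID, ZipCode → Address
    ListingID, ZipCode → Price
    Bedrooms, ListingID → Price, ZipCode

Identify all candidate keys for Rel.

{ListingID} never appears on the right of any FD, so every key must include it.
Closure of {Bedrooms, ListingID} is {Address, Bedrooms, City, ListDate, ListingID, Price, ZipCode}, the whole schema; {Bedrooms, ListingID} is a candidate key.
Closure of {ListingID, Price} is {Address, Bedrooms, City, ListDate, ListingID, Price, ZipCode}, the whole schema; {ListingID, Price} is a candidate key.
Closure of {ListingID, ZipCode} is {Address, Bedrooms, City, ListDate, ListingID, Price, ZipCode}, the whole schema; {ListingID, ZipCode} is a candidate key.
No proper subset of any of these is a key, and no other minimal superkey exists.

{Bedrooms, ListingID}, {ListingID, Price}, {ListingID, ZipCode}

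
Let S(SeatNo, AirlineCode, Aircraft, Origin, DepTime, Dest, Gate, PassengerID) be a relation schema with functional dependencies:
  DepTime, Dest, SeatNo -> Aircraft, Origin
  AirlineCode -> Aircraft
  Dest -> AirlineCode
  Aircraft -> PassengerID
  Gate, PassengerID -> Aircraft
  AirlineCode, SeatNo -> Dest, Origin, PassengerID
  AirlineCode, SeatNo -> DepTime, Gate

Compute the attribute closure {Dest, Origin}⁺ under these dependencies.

Start with {Dest, Origin}.
Dest -> AirlineCode applies; add {AirlineCode} → now {AirlineCode, Dest, Origin}.
AirlineCode -> Aircraft applies; add {Aircraft} → now {Aircraft, AirlineCode, Dest, Origin}.
Aircraft -> PassengerID applies; add {PassengerID} → now {Aircraft, AirlineCode, Dest, Origin, PassengerID}.
No further FD applies.

{Aircraft, AirlineCode, Dest, Origin, PassengerID}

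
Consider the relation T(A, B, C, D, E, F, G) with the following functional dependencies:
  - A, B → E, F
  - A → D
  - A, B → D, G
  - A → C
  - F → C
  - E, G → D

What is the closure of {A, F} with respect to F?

Start with {A, F}.
A → D applies; add {D} → now {A, D, F}.
A → C applies; add {C} → now {A, C, D, F}.
No further FD applies.

{A, C, D, F}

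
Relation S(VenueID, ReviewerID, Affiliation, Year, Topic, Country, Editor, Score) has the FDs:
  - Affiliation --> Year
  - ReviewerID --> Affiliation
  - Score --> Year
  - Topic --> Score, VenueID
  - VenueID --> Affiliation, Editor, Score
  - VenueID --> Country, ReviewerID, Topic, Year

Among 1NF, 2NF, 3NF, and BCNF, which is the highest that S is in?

2NF

Candidate keys: {Topic}, {VenueID}. Prime attributes: {Topic, VenueID}.
For Affiliation --> Year we have {Affiliation}⁺ = {Affiliation, Year}; {Affiliation} is not a superkey, so BCNF fails.
Affiliation --> Year determines the non-prime attribute {Year} from a non-superkey — 3NF is violated.
Every candidate key is a single attribute, so no partial dependency is possible; 2NF holds.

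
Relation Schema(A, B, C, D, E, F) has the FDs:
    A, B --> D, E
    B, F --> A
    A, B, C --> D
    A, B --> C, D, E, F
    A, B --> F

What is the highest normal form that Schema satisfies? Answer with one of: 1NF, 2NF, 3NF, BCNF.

BCNF

Candidate keys: {A, B}, {B, F}. Prime attributes: {A, B, F}.
Each dependency's left side is a superkey — BCNF holds.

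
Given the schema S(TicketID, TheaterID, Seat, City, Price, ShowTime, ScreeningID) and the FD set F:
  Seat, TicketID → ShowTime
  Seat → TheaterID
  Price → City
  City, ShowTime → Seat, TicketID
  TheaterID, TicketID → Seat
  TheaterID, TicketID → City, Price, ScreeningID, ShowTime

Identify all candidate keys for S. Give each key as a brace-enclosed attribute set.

{City, ShowTime}⁺ = {City, Price, ScreeningID, Seat, ShowTime, TheaterID, TicketID}, which is every attribute, so {City, ShowTime} is a candidate key.
{Price, ShowTime}⁺ = {City, Price, ScreeningID, Seat, ShowTime, TheaterID, TicketID}, which is every attribute, so {Price, ShowTime} is a candidate key.
{Seat, TicketID}⁺ = {City, Price, ScreeningID, Seat, ShowTime, TheaterID, TicketID}, which is every attribute, so {Seat, TicketID} is a candidate key.
{TheaterID, TicketID}⁺ = {City, Price, ScreeningID, Seat, ShowTime, TheaterID, TicketID}, which is every attribute, so {TheaterID, TicketID} is a candidate key.
These are minimal and exhaustive — every other superkey contains one of them.

{City, ShowTime}, {Price, ShowTime}, {Seat, TicketID}, {TheaterID, TicketID}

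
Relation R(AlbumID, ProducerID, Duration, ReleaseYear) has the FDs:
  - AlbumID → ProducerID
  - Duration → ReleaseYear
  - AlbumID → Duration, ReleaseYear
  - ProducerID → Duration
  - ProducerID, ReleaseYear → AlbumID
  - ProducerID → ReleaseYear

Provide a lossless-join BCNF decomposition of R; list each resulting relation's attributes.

Candidate keys of the original relation: {AlbumID}, {ProducerID}.
In {AlbumID, Duration, ProducerID, ReleaseYear}, {Duration} is not a superkey ({Duration}⁺ restricted to this set is {Duration, ReleaseYear}), so split on Duration → ReleaseYear into {Duration, ReleaseYear} and {AlbumID, Duration, ProducerID}.
{Duration, ReleaseYear}: every determinant is a superkey — BCNF.
{AlbumID, Duration, ProducerID}: every determinant is a superkey — BCNF.

{AlbumID, Duration, ProducerID}; {Duration, ReleaseYear}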